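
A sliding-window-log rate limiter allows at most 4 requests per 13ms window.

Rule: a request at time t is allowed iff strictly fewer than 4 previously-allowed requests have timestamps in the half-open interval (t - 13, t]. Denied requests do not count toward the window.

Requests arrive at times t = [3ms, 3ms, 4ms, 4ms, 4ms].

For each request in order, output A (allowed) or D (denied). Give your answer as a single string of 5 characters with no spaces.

Answer: AAAAD

Derivation:
Tracking allowed requests in the window:
  req#1 t=3ms: ALLOW
  req#2 t=3ms: ALLOW
  req#3 t=4ms: ALLOW
  req#4 t=4ms: ALLOW
  req#5 t=4ms: DENY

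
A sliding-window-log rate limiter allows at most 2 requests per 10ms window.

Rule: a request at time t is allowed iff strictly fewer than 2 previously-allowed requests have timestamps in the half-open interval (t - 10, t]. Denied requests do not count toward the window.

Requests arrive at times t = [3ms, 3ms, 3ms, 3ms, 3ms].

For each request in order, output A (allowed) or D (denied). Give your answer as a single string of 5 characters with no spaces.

Tracking allowed requests in the window:
  req#1 t=3ms: ALLOW
  req#2 t=3ms: ALLOW
  req#3 t=3ms: DENY
  req#4 t=3ms: DENY
  req#5 t=3ms: DENY

Answer: AADDD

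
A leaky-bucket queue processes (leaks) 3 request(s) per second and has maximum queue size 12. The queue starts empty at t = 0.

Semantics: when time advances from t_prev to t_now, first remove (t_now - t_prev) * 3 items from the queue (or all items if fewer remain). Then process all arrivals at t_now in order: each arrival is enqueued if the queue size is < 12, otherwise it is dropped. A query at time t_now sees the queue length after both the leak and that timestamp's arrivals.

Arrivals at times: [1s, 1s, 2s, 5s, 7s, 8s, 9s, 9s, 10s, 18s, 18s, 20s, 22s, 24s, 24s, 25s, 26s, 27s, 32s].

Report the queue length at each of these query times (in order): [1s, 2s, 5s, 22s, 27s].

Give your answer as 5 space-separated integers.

Answer: 2 1 1 1 1

Derivation:
Queue lengths at query times:
  query t=1s: backlog = 2
  query t=2s: backlog = 1
  query t=5s: backlog = 1
  query t=22s: backlog = 1
  query t=27s: backlog = 1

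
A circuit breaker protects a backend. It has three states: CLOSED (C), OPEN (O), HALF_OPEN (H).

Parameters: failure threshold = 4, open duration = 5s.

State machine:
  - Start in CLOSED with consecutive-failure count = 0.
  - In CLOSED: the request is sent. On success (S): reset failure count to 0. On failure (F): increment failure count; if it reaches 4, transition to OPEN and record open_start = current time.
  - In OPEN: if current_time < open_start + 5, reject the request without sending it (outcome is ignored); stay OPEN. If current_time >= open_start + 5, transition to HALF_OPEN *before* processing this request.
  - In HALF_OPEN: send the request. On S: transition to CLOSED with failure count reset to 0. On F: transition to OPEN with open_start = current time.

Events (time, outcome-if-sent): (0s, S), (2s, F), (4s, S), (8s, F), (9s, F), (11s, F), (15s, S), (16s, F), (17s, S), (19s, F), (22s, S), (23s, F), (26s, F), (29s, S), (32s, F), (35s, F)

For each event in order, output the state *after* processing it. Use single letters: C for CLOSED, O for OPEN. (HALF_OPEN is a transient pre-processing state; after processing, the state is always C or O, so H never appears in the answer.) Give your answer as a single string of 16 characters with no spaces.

State after each event:
  event#1 t=0s outcome=S: state=CLOSED
  event#2 t=2s outcome=F: state=CLOSED
  event#3 t=4s outcome=S: state=CLOSED
  event#4 t=8s outcome=F: state=CLOSED
  event#5 t=9s outcome=F: state=CLOSED
  event#6 t=11s outcome=F: state=CLOSED
  event#7 t=15s outcome=S: state=CLOSED
  event#8 t=16s outcome=F: state=CLOSED
  event#9 t=17s outcome=S: state=CLOSED
  event#10 t=19s outcome=F: state=CLOSED
  event#11 t=22s outcome=S: state=CLOSED
  event#12 t=23s outcome=F: state=CLOSED
  event#13 t=26s outcome=F: state=CLOSED
  event#14 t=29s outcome=S: state=CLOSED
  event#15 t=32s outcome=F: state=CLOSED
  event#16 t=35s outcome=F: state=CLOSED

Answer: CCCCCCCCCCCCCCCC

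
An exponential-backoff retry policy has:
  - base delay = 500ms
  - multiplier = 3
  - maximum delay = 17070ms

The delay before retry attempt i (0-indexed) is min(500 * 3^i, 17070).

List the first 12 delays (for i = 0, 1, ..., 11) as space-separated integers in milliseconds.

Computing each delay:
  i=0: min(500*3^0, 17070) = 500
  i=1: min(500*3^1, 17070) = 1500
  i=2: min(500*3^2, 17070) = 4500
  i=3: min(500*3^3, 17070) = 13500
  i=4: min(500*3^4, 17070) = 17070
  i=5: min(500*3^5, 17070) = 17070
  i=6: min(500*3^6, 17070) = 17070
  i=7: min(500*3^7, 17070) = 17070
  i=8: min(500*3^8, 17070) = 17070
  i=9: min(500*3^9, 17070) = 17070
  i=10: min(500*3^10, 17070) = 17070
  i=11: min(500*3^11, 17070) = 17070

Answer: 500 1500 4500 13500 17070 17070 17070 17070 17070 17070 17070 17070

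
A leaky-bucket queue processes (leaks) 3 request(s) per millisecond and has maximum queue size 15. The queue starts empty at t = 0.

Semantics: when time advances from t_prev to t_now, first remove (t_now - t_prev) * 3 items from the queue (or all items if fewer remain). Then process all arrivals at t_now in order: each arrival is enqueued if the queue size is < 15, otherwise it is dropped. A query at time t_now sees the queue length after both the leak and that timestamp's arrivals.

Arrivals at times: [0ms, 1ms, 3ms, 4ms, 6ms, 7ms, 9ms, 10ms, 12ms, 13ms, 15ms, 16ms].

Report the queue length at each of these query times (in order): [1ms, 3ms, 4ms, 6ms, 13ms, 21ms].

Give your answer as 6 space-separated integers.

Answer: 1 1 1 1 1 0

Derivation:
Queue lengths at query times:
  query t=1ms: backlog = 1
  query t=3ms: backlog = 1
  query t=4ms: backlog = 1
  query t=6ms: backlog = 1
  query t=13ms: backlog = 1
  query t=21ms: backlog = 0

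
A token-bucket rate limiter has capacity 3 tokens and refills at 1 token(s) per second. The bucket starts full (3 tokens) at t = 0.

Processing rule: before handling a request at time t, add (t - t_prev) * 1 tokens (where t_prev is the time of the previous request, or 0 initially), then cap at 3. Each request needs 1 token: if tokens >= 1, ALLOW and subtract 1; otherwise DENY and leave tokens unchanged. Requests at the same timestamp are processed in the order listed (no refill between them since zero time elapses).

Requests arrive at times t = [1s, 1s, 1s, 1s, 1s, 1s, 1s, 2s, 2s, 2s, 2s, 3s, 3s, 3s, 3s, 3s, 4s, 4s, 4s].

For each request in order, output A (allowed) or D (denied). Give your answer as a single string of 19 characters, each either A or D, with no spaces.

Simulating step by step:
  req#1 t=1s: ALLOW
  req#2 t=1s: ALLOW
  req#3 t=1s: ALLOW
  req#4 t=1s: DENY
  req#5 t=1s: DENY
  req#6 t=1s: DENY
  req#7 t=1s: DENY
  req#8 t=2s: ALLOW
  req#9 t=2s: DENY
  req#10 t=2s: DENY
  req#11 t=2s: DENY
  req#12 t=3s: ALLOW
  req#13 t=3s: DENY
  req#14 t=3s: DENY
  req#15 t=3s: DENY
  req#16 t=3s: DENY
  req#17 t=4s: ALLOW
  req#18 t=4s: DENY
  req#19 t=4s: DENY

Answer: AAADDDDADDDADDDDADD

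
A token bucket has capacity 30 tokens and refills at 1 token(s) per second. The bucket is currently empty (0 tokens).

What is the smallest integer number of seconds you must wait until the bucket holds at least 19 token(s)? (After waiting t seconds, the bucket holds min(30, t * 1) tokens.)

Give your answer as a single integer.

Need t * 1 >= 19, so t >= 19/1.
Smallest integer t = ceil(19/1) = 19.

Answer: 19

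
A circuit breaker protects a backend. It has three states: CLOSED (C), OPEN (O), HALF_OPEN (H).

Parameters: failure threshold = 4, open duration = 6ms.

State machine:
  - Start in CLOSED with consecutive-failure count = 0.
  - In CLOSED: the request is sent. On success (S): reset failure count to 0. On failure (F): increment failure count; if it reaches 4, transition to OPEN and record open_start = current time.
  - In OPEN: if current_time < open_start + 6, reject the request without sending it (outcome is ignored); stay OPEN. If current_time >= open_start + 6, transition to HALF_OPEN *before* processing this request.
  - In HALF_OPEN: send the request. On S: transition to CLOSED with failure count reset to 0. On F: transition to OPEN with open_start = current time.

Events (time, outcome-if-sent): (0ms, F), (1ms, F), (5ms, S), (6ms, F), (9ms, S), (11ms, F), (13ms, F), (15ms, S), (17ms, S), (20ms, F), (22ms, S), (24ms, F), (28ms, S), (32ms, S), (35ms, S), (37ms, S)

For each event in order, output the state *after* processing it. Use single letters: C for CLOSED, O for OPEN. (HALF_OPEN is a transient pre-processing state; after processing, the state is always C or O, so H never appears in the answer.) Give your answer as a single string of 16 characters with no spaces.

Answer: CCCCCCCCCCCCCCCC

Derivation:
State after each event:
  event#1 t=0ms outcome=F: state=CLOSED
  event#2 t=1ms outcome=F: state=CLOSED
  event#3 t=5ms outcome=S: state=CLOSED
  event#4 t=6ms outcome=F: state=CLOSED
  event#5 t=9ms outcome=S: state=CLOSED
  event#6 t=11ms outcome=F: state=CLOSED
  event#7 t=13ms outcome=F: state=CLOSED
  event#8 t=15ms outcome=S: state=CLOSED
  event#9 t=17ms outcome=S: state=CLOSED
  event#10 t=20ms outcome=F: state=CLOSED
  event#11 t=22ms outcome=S: state=CLOSED
  event#12 t=24ms outcome=F: state=CLOSED
  event#13 t=28ms outcome=S: state=CLOSED
  event#14 t=32ms outcome=S: state=CLOSED
  event#15 t=35ms outcome=S: state=CLOSED
  event#16 t=37ms outcome=S: state=CLOSED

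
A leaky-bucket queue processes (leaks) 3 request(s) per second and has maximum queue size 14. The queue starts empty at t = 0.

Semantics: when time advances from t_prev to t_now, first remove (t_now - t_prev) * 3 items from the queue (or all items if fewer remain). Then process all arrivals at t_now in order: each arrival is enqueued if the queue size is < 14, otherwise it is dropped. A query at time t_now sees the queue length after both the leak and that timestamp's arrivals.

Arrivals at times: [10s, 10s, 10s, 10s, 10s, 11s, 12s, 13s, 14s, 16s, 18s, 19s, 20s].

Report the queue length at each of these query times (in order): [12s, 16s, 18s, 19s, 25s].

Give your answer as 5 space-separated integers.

Queue lengths at query times:
  query t=12s: backlog = 1
  query t=16s: backlog = 1
  query t=18s: backlog = 1
  query t=19s: backlog = 1
  query t=25s: backlog = 0

Answer: 1 1 1 1 0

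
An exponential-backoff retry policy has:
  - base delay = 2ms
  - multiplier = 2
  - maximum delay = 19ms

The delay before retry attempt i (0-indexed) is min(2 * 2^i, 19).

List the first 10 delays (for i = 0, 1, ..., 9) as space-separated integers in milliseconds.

Answer: 2 4 8 16 19 19 19 19 19 19

Derivation:
Computing each delay:
  i=0: min(2*2^0, 19) = 2
  i=1: min(2*2^1, 19) = 4
  i=2: min(2*2^2, 19) = 8
  i=3: min(2*2^3, 19) = 16
  i=4: min(2*2^4, 19) = 19
  i=5: min(2*2^5, 19) = 19
  i=6: min(2*2^6, 19) = 19
  i=7: min(2*2^7, 19) = 19
  i=8: min(2*2^8, 19) = 19
  i=9: min(2*2^9, 19) = 19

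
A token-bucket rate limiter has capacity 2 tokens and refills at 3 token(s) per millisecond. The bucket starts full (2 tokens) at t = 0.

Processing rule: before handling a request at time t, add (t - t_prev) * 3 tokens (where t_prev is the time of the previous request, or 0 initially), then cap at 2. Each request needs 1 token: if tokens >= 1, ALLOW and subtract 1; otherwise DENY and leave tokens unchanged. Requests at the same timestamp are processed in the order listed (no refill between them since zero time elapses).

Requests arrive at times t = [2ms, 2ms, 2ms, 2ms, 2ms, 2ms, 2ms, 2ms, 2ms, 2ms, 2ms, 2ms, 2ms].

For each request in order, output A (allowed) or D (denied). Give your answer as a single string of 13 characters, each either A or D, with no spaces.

Simulating step by step:
  req#1 t=2ms: ALLOW
  req#2 t=2ms: ALLOW
  req#3 t=2ms: DENY
  req#4 t=2ms: DENY
  req#5 t=2ms: DENY
  req#6 t=2ms: DENY
  req#7 t=2ms: DENY
  req#8 t=2ms: DENY
  req#9 t=2ms: DENY
  req#10 t=2ms: DENY
  req#11 t=2ms: DENY
  req#12 t=2ms: DENY
  req#13 t=2ms: DENY

Answer: AADDDDDDDDDDD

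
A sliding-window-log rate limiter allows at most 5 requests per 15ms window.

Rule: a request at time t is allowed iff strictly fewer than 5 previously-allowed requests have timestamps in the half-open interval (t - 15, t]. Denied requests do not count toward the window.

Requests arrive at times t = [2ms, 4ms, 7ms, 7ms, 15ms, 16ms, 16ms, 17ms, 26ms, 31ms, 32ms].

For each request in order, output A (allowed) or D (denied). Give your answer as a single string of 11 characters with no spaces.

Tracking allowed requests in the window:
  req#1 t=2ms: ALLOW
  req#2 t=4ms: ALLOW
  req#3 t=7ms: ALLOW
  req#4 t=7ms: ALLOW
  req#5 t=15ms: ALLOW
  req#6 t=16ms: DENY
  req#7 t=16ms: DENY
  req#8 t=17ms: ALLOW
  req#9 t=26ms: ALLOW
  req#10 t=31ms: ALLOW
  req#11 t=32ms: ALLOW

Answer: AAAAADDAAAA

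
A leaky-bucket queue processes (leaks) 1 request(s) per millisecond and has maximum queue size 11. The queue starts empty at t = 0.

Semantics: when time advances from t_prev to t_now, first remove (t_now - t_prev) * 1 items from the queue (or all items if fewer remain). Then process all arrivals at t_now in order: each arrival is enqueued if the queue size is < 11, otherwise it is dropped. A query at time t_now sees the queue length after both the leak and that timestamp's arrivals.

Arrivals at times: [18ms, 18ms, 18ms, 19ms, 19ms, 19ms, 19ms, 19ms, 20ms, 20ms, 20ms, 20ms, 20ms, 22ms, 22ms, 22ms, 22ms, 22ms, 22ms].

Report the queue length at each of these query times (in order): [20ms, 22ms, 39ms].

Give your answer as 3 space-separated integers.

Answer: 11 11 0

Derivation:
Queue lengths at query times:
  query t=20ms: backlog = 11
  query t=22ms: backlog = 11
  query t=39ms: backlog = 0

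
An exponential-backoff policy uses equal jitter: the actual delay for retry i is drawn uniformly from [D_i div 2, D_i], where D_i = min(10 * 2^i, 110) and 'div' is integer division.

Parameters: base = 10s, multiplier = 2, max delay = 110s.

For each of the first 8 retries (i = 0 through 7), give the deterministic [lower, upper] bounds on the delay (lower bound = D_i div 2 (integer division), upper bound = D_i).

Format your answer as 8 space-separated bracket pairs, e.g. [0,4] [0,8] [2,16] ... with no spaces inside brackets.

Answer: [5,10] [10,20] [20,40] [40,80] [55,110] [55,110] [55,110] [55,110]

Derivation:
Computing bounds per retry:
  i=0: D_i=min(10*2^0,110)=10, bounds=[5,10]
  i=1: D_i=min(10*2^1,110)=20, bounds=[10,20]
  i=2: D_i=min(10*2^2,110)=40, bounds=[20,40]
  i=3: D_i=min(10*2^3,110)=80, bounds=[40,80]
  i=4: D_i=min(10*2^4,110)=110, bounds=[55,110]
  i=5: D_i=min(10*2^5,110)=110, bounds=[55,110]
  i=6: D_i=min(10*2^6,110)=110, bounds=[55,110]
  i=7: D_i=min(10*2^7,110)=110, bounds=[55,110]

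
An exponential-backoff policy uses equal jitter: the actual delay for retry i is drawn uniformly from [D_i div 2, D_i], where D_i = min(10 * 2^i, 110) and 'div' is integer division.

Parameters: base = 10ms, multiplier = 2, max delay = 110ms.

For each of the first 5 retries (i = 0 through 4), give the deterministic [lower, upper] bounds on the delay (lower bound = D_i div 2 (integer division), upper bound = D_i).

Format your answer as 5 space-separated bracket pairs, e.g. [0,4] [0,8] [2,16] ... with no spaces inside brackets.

Computing bounds per retry:
  i=0: D_i=min(10*2^0,110)=10, bounds=[5,10]
  i=1: D_i=min(10*2^1,110)=20, bounds=[10,20]
  i=2: D_i=min(10*2^2,110)=40, bounds=[20,40]
  i=3: D_i=min(10*2^3,110)=80, bounds=[40,80]
  i=4: D_i=min(10*2^4,110)=110, bounds=[55,110]

Answer: [5,10] [10,20] [20,40] [40,80] [55,110]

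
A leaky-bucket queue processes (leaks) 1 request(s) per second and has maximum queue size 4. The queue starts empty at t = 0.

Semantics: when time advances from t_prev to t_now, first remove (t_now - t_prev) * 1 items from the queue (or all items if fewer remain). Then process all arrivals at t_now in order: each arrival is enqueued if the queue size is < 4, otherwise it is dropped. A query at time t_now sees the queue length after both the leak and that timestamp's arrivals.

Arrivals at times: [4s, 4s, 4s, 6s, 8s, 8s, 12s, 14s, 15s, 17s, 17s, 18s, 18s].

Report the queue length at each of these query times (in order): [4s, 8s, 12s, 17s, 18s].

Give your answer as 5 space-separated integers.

Queue lengths at query times:
  query t=4s: backlog = 3
  query t=8s: backlog = 2
  query t=12s: backlog = 1
  query t=17s: backlog = 2
  query t=18s: backlog = 3

Answer: 3 2 1 2 3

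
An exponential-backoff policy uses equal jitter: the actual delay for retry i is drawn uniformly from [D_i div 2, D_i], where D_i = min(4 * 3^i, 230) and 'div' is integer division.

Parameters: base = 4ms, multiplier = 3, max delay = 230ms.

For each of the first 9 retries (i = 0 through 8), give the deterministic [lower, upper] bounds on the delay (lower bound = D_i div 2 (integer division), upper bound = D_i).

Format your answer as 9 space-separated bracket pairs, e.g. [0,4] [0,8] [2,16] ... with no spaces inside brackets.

Computing bounds per retry:
  i=0: D_i=min(4*3^0,230)=4, bounds=[2,4]
  i=1: D_i=min(4*3^1,230)=12, bounds=[6,12]
  i=2: D_i=min(4*3^2,230)=36, bounds=[18,36]
  i=3: D_i=min(4*3^3,230)=108, bounds=[54,108]
  i=4: D_i=min(4*3^4,230)=230, bounds=[115,230]
  i=5: D_i=min(4*3^5,230)=230, bounds=[115,230]
  i=6: D_i=min(4*3^6,230)=230, bounds=[115,230]
  i=7: D_i=min(4*3^7,230)=230, bounds=[115,230]
  i=8: D_i=min(4*3^8,230)=230, bounds=[115,230]

Answer: [2,4] [6,12] [18,36] [54,108] [115,230] [115,230] [115,230] [115,230] [115,230]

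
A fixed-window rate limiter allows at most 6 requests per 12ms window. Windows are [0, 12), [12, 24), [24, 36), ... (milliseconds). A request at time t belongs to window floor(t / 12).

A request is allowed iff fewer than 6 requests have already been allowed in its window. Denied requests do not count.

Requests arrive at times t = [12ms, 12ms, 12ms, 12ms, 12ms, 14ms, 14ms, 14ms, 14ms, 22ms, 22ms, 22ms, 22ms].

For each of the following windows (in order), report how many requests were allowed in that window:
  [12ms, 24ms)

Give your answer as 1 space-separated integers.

Processing requests:
  req#1 t=12ms (window 1): ALLOW
  req#2 t=12ms (window 1): ALLOW
  req#3 t=12ms (window 1): ALLOW
  req#4 t=12ms (window 1): ALLOW
  req#5 t=12ms (window 1): ALLOW
  req#6 t=14ms (window 1): ALLOW
  req#7 t=14ms (window 1): DENY
  req#8 t=14ms (window 1): DENY
  req#9 t=14ms (window 1): DENY
  req#10 t=22ms (window 1): DENY
  req#11 t=22ms (window 1): DENY
  req#12 t=22ms (window 1): DENY
  req#13 t=22ms (window 1): DENY

Allowed counts by window: 6

Answer: 6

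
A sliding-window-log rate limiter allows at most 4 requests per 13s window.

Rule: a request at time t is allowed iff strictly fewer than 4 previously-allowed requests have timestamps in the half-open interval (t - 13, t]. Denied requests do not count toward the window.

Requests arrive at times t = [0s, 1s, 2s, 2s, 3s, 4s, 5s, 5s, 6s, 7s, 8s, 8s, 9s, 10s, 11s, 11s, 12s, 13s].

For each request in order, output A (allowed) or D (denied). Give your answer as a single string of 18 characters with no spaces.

Answer: AAAADDDDDDDDDDDDDA

Derivation:
Tracking allowed requests in the window:
  req#1 t=0s: ALLOW
  req#2 t=1s: ALLOW
  req#3 t=2s: ALLOW
  req#4 t=2s: ALLOW
  req#5 t=3s: DENY
  req#6 t=4s: DENY
  req#7 t=5s: DENY
  req#8 t=5s: DENY
  req#9 t=6s: DENY
  req#10 t=7s: DENY
  req#11 t=8s: DENY
  req#12 t=8s: DENY
  req#13 t=9s: DENY
  req#14 t=10s: DENY
  req#15 t=11s: DENY
  req#16 t=11s: DENY
  req#17 t=12s: DENY
  req#18 t=13s: ALLOW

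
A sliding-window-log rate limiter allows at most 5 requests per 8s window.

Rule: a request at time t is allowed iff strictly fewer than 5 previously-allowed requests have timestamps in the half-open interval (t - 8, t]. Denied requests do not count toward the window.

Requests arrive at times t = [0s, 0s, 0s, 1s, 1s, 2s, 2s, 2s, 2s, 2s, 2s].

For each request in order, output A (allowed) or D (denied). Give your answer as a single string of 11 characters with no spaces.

Tracking allowed requests in the window:
  req#1 t=0s: ALLOW
  req#2 t=0s: ALLOW
  req#3 t=0s: ALLOW
  req#4 t=1s: ALLOW
  req#5 t=1s: ALLOW
  req#6 t=2s: DENY
  req#7 t=2s: DENY
  req#8 t=2s: DENY
  req#9 t=2s: DENY
  req#10 t=2s: DENY
  req#11 t=2s: DENY

Answer: AAAAADDDDDD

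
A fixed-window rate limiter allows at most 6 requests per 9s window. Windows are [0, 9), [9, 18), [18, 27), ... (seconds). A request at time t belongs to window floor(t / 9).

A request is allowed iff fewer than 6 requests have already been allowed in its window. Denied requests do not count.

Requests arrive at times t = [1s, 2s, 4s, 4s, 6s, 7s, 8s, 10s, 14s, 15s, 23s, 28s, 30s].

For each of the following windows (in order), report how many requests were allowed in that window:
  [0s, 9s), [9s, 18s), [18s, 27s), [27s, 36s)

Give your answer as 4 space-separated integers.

Processing requests:
  req#1 t=1s (window 0): ALLOW
  req#2 t=2s (window 0): ALLOW
  req#3 t=4s (window 0): ALLOW
  req#4 t=4s (window 0): ALLOW
  req#5 t=6s (window 0): ALLOW
  req#6 t=7s (window 0): ALLOW
  req#7 t=8s (window 0): DENY
  req#8 t=10s (window 1): ALLOW
  req#9 t=14s (window 1): ALLOW
  req#10 t=15s (window 1): ALLOW
  req#11 t=23s (window 2): ALLOW
  req#12 t=28s (window 3): ALLOW
  req#13 t=30s (window 3): ALLOW

Allowed counts by window: 6 3 1 2

Answer: 6 3 1 2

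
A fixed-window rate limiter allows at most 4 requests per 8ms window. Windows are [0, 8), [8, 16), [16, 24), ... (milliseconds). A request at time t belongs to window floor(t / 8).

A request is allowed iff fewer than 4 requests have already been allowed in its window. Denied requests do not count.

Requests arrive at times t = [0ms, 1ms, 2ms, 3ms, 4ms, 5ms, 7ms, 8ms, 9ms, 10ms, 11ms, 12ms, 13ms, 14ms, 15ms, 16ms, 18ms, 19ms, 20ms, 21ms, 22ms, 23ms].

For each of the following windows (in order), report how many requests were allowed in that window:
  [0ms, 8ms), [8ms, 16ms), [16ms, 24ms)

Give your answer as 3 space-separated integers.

Processing requests:
  req#1 t=0ms (window 0): ALLOW
  req#2 t=1ms (window 0): ALLOW
  req#3 t=2ms (window 0): ALLOW
  req#4 t=3ms (window 0): ALLOW
  req#5 t=4ms (window 0): DENY
  req#6 t=5ms (window 0): DENY
  req#7 t=7ms (window 0): DENY
  req#8 t=8ms (window 1): ALLOW
  req#9 t=9ms (window 1): ALLOW
  req#10 t=10ms (window 1): ALLOW
  req#11 t=11ms (window 1): ALLOW
  req#12 t=12ms (window 1): DENY
  req#13 t=13ms (window 1): DENY
  req#14 t=14ms (window 1): DENY
  req#15 t=15ms (window 1): DENY
  req#16 t=16ms (window 2): ALLOW
  req#17 t=18ms (window 2): ALLOW
  req#18 t=19ms (window 2): ALLOW
  req#19 t=20ms (window 2): ALLOW
  req#20 t=21ms (window 2): DENY
  req#21 t=22ms (window 2): DENY
  req#22 t=23ms (window 2): DENY

Allowed counts by window: 4 4 4

Answer: 4 4 4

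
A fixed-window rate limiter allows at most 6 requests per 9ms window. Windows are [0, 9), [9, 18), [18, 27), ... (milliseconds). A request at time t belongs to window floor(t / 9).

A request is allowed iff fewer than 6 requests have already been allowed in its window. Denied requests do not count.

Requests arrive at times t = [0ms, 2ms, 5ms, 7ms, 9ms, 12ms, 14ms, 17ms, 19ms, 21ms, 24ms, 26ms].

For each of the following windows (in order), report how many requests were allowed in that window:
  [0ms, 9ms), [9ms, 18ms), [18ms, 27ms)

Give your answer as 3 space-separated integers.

Processing requests:
  req#1 t=0ms (window 0): ALLOW
  req#2 t=2ms (window 0): ALLOW
  req#3 t=5ms (window 0): ALLOW
  req#4 t=7ms (window 0): ALLOW
  req#5 t=9ms (window 1): ALLOW
  req#6 t=12ms (window 1): ALLOW
  req#7 t=14ms (window 1): ALLOW
  req#8 t=17ms (window 1): ALLOW
  req#9 t=19ms (window 2): ALLOW
  req#10 t=21ms (window 2): ALLOW
  req#11 t=24ms (window 2): ALLOW
  req#12 t=26ms (window 2): ALLOW

Allowed counts by window: 4 4 4

Answer: 4 4 4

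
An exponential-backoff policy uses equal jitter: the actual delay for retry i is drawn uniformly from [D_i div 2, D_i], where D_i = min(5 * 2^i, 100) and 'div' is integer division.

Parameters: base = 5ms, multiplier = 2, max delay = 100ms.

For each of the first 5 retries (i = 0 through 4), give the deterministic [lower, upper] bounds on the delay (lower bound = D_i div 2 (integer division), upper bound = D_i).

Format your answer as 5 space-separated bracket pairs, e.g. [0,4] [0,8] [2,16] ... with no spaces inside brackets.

Computing bounds per retry:
  i=0: D_i=min(5*2^0,100)=5, bounds=[2,5]
  i=1: D_i=min(5*2^1,100)=10, bounds=[5,10]
  i=2: D_i=min(5*2^2,100)=20, bounds=[10,20]
  i=3: D_i=min(5*2^3,100)=40, bounds=[20,40]
  i=4: D_i=min(5*2^4,100)=80, bounds=[40,80]

Answer: [2,5] [5,10] [10,20] [20,40] [40,80]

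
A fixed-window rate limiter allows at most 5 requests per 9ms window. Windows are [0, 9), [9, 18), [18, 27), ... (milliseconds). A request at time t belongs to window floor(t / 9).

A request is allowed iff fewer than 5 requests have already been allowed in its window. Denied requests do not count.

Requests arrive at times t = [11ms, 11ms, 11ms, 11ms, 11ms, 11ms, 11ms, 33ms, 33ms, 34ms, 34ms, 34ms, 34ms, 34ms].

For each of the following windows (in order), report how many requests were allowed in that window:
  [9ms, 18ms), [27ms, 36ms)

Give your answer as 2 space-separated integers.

Processing requests:
  req#1 t=11ms (window 1): ALLOW
  req#2 t=11ms (window 1): ALLOW
  req#3 t=11ms (window 1): ALLOW
  req#4 t=11ms (window 1): ALLOW
  req#5 t=11ms (window 1): ALLOW
  req#6 t=11ms (window 1): DENY
  req#7 t=11ms (window 1): DENY
  req#8 t=33ms (window 3): ALLOW
  req#9 t=33ms (window 3): ALLOW
  req#10 t=34ms (window 3): ALLOW
  req#11 t=34ms (window 3): ALLOW
  req#12 t=34ms (window 3): ALLOW
  req#13 t=34ms (window 3): DENY
  req#14 t=34ms (window 3): DENY

Allowed counts by window: 5 5

Answer: 5 5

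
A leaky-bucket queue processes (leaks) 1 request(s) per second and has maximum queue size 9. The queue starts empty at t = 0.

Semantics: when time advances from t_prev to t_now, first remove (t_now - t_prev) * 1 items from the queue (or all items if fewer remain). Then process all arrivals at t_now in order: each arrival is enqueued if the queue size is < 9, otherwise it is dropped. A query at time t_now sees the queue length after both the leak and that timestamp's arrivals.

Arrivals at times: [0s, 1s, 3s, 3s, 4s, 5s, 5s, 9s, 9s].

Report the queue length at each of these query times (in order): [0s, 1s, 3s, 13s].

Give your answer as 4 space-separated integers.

Answer: 1 1 2 0

Derivation:
Queue lengths at query times:
  query t=0s: backlog = 1
  query t=1s: backlog = 1
  query t=3s: backlog = 2
  query t=13s: backlog = 0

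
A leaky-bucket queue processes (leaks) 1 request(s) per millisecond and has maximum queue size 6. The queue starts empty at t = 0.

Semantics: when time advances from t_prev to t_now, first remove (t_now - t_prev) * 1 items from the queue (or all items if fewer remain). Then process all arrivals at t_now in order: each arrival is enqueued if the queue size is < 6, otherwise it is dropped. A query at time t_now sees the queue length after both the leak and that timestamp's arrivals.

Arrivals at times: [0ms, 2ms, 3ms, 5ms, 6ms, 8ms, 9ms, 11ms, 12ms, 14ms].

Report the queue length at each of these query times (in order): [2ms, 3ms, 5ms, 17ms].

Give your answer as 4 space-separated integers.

Answer: 1 1 1 0

Derivation:
Queue lengths at query times:
  query t=2ms: backlog = 1
  query t=3ms: backlog = 1
  query t=5ms: backlog = 1
  query t=17ms: backlog = 0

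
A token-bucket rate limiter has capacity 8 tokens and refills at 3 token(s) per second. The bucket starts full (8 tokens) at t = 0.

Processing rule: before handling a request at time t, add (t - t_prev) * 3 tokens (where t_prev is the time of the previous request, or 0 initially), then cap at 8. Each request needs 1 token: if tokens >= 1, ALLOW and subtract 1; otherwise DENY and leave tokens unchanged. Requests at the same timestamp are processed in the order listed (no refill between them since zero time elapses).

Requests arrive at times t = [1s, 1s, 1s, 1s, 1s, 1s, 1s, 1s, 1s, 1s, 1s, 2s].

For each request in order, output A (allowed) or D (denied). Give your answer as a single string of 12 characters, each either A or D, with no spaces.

Answer: AAAAAAAADDDA

Derivation:
Simulating step by step:
  req#1 t=1s: ALLOW
  req#2 t=1s: ALLOW
  req#3 t=1s: ALLOW
  req#4 t=1s: ALLOW
  req#5 t=1s: ALLOW
  req#6 t=1s: ALLOW
  req#7 t=1s: ALLOW
  req#8 t=1s: ALLOW
  req#9 t=1s: DENY
  req#10 t=1s: DENY
  req#11 t=1s: DENY
  req#12 t=2s: ALLOW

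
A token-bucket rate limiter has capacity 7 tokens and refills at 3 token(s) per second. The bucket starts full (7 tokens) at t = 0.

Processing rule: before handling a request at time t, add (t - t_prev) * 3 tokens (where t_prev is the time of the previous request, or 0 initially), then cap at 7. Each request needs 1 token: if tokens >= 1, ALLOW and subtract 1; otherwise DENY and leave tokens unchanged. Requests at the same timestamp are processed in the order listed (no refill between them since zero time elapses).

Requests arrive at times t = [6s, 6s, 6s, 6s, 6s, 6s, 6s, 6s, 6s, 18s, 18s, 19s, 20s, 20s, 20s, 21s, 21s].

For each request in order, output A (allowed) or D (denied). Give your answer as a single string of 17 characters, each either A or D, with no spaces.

Simulating step by step:
  req#1 t=6s: ALLOW
  req#2 t=6s: ALLOW
  req#3 t=6s: ALLOW
  req#4 t=6s: ALLOW
  req#5 t=6s: ALLOW
  req#6 t=6s: ALLOW
  req#7 t=6s: ALLOW
  req#8 t=6s: DENY
  req#9 t=6s: DENY
  req#10 t=18s: ALLOW
  req#11 t=18s: ALLOW
  req#12 t=19s: ALLOW
  req#13 t=20s: ALLOW
  req#14 t=20s: ALLOW
  req#15 t=20s: ALLOW
  req#16 t=21s: ALLOW
  req#17 t=21s: ALLOW

Answer: AAAAAAADDAAAAAAAA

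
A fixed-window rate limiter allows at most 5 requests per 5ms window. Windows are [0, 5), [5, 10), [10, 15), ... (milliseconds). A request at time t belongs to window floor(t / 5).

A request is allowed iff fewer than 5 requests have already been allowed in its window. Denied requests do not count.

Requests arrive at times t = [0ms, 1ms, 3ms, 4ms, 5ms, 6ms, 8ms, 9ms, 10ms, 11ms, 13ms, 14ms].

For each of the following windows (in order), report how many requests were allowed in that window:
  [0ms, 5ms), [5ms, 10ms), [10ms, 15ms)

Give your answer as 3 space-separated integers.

Processing requests:
  req#1 t=0ms (window 0): ALLOW
  req#2 t=1ms (window 0): ALLOW
  req#3 t=3ms (window 0): ALLOW
  req#4 t=4ms (window 0): ALLOW
  req#5 t=5ms (window 1): ALLOW
  req#6 t=6ms (window 1): ALLOW
  req#7 t=8ms (window 1): ALLOW
  req#8 t=9ms (window 1): ALLOW
  req#9 t=10ms (window 2): ALLOW
  req#10 t=11ms (window 2): ALLOW
  req#11 t=13ms (window 2): ALLOW
  req#12 t=14ms (window 2): ALLOW

Allowed counts by window: 4 4 4

Answer: 4 4 4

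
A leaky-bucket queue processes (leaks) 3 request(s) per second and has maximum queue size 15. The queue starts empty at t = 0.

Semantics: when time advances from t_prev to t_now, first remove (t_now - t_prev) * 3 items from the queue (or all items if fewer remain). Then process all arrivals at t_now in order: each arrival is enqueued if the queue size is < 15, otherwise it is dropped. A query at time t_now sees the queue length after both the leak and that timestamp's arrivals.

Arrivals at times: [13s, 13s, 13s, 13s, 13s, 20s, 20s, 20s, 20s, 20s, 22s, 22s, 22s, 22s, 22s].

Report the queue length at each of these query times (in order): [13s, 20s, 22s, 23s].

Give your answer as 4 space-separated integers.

Answer: 5 5 5 2

Derivation:
Queue lengths at query times:
  query t=13s: backlog = 5
  query t=20s: backlog = 5
  query t=22s: backlog = 5
  query t=23s: backlog = 2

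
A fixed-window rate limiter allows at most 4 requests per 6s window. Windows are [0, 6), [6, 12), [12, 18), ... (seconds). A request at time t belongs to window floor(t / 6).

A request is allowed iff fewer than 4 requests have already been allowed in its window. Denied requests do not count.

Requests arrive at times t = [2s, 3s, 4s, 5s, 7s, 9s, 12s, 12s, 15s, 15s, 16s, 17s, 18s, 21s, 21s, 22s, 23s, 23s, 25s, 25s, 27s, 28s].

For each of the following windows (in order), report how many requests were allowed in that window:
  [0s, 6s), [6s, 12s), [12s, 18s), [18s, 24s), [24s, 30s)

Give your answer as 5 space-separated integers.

Answer: 4 2 4 4 4

Derivation:
Processing requests:
  req#1 t=2s (window 0): ALLOW
  req#2 t=3s (window 0): ALLOW
  req#3 t=4s (window 0): ALLOW
  req#4 t=5s (window 0): ALLOW
  req#5 t=7s (window 1): ALLOW
  req#6 t=9s (window 1): ALLOW
  req#7 t=12s (window 2): ALLOW
  req#8 t=12s (window 2): ALLOW
  req#9 t=15s (window 2): ALLOW
  req#10 t=15s (window 2): ALLOW
  req#11 t=16s (window 2): DENY
  req#12 t=17s (window 2): DENY
  req#13 t=18s (window 3): ALLOW
  req#14 t=21s (window 3): ALLOW
  req#15 t=21s (window 3): ALLOW
  req#16 t=22s (window 3): ALLOW
  req#17 t=23s (window 3): DENY
  req#18 t=23s (window 3): DENY
  req#19 t=25s (window 4): ALLOW
  req#20 t=25s (window 4): ALLOW
  req#21 t=27s (window 4): ALLOW
  req#22 t=28s (window 4): ALLOW

Allowed counts by window: 4 2 4 4 4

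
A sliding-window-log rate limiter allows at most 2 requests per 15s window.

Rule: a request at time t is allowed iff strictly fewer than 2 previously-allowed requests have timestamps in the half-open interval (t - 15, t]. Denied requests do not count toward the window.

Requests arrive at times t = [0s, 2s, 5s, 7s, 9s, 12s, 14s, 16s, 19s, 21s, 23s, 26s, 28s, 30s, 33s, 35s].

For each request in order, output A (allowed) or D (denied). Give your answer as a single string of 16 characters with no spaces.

Answer: AADDDDDAADDDDDAA

Derivation:
Tracking allowed requests in the window:
  req#1 t=0s: ALLOW
  req#2 t=2s: ALLOW
  req#3 t=5s: DENY
  req#4 t=7s: DENY
  req#5 t=9s: DENY
  req#6 t=12s: DENY
  req#7 t=14s: DENY
  req#8 t=16s: ALLOW
  req#9 t=19s: ALLOW
  req#10 t=21s: DENY
  req#11 t=23s: DENY
  req#12 t=26s: DENY
  req#13 t=28s: DENY
  req#14 t=30s: DENY
  req#15 t=33s: ALLOW
  req#16 t=35s: ALLOW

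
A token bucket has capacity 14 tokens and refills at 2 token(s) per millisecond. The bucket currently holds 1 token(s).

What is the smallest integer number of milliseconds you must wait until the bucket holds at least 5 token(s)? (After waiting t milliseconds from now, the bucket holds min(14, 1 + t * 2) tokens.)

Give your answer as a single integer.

Answer: 2

Derivation:
Need 1 + t * 2 >= 5, so t >= 4/2.
Smallest integer t = ceil(4/2) = 2.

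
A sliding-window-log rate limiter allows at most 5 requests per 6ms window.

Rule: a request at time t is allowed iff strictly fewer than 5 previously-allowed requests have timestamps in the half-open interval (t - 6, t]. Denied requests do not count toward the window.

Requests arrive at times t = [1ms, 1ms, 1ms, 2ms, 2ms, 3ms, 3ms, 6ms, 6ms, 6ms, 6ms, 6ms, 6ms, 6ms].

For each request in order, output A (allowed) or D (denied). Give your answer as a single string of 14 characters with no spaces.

Tracking allowed requests in the window:
  req#1 t=1ms: ALLOW
  req#2 t=1ms: ALLOW
  req#3 t=1ms: ALLOW
  req#4 t=2ms: ALLOW
  req#5 t=2ms: ALLOW
  req#6 t=3ms: DENY
  req#7 t=3ms: DENY
  req#8 t=6ms: DENY
  req#9 t=6ms: DENY
  req#10 t=6ms: DENY
  req#11 t=6ms: DENY
  req#12 t=6ms: DENY
  req#13 t=6ms: DENY
  req#14 t=6ms: DENY

Answer: AAAAADDDDDDDDD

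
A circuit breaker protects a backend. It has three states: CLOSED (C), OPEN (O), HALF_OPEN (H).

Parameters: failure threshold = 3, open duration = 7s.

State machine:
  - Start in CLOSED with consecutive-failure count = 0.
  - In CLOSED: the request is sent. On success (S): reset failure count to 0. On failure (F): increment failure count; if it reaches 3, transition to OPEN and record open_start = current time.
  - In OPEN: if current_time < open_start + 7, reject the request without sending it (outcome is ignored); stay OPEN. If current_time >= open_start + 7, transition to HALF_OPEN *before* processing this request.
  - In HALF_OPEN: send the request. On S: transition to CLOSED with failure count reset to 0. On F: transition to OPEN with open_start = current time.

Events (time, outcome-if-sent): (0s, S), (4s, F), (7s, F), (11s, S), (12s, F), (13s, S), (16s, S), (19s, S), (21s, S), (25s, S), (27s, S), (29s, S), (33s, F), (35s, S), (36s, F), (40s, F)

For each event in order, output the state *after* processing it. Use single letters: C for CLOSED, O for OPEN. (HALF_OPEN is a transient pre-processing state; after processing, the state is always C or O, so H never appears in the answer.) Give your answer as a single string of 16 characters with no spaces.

State after each event:
  event#1 t=0s outcome=S: state=CLOSED
  event#2 t=4s outcome=F: state=CLOSED
  event#3 t=7s outcome=F: state=CLOSED
  event#4 t=11s outcome=S: state=CLOSED
  event#5 t=12s outcome=F: state=CLOSED
  event#6 t=13s outcome=S: state=CLOSED
  event#7 t=16s outcome=S: state=CLOSED
  event#8 t=19s outcome=S: state=CLOSED
  event#9 t=21s outcome=S: state=CLOSED
  event#10 t=25s outcome=S: state=CLOSED
  event#11 t=27s outcome=S: state=CLOSED
  event#12 t=29s outcome=S: state=CLOSED
  event#13 t=33s outcome=F: state=CLOSED
  event#14 t=35s outcome=S: state=CLOSED
  event#15 t=36s outcome=F: state=CLOSED
  event#16 t=40s outcome=F: state=CLOSED

Answer: CCCCCCCCCCCCCCCC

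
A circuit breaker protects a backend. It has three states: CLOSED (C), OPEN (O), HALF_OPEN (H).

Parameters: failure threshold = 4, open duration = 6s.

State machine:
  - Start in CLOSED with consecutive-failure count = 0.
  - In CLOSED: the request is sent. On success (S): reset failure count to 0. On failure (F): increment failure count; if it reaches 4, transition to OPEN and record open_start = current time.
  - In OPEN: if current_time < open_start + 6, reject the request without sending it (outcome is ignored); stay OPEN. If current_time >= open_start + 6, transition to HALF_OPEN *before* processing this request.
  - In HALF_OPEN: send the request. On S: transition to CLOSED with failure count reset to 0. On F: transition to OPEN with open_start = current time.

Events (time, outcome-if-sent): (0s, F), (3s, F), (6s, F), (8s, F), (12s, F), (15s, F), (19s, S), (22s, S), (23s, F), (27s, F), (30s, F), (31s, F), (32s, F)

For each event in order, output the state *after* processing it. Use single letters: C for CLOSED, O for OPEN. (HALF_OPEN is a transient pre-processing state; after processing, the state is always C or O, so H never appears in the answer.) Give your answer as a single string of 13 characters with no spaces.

Answer: CCCOOOOCCCCOO

Derivation:
State after each event:
  event#1 t=0s outcome=F: state=CLOSED
  event#2 t=3s outcome=F: state=CLOSED
  event#3 t=6s outcome=F: state=CLOSED
  event#4 t=8s outcome=F: state=OPEN
  event#5 t=12s outcome=F: state=OPEN
  event#6 t=15s outcome=F: state=OPEN
  event#7 t=19s outcome=S: state=OPEN
  event#8 t=22s outcome=S: state=CLOSED
  event#9 t=23s outcome=F: state=CLOSED
  event#10 t=27s outcome=F: state=CLOSED
  event#11 t=30s outcome=F: state=CLOSED
  event#12 t=31s outcome=F: state=OPEN
  event#13 t=32s outcome=F: state=OPEN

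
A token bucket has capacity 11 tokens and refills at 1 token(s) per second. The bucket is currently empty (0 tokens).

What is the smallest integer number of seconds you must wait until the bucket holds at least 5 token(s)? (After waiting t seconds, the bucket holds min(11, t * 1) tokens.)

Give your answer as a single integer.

Answer: 5

Derivation:
Need t * 1 >= 5, so t >= 5/1.
Smallest integer t = ceil(5/1) = 5.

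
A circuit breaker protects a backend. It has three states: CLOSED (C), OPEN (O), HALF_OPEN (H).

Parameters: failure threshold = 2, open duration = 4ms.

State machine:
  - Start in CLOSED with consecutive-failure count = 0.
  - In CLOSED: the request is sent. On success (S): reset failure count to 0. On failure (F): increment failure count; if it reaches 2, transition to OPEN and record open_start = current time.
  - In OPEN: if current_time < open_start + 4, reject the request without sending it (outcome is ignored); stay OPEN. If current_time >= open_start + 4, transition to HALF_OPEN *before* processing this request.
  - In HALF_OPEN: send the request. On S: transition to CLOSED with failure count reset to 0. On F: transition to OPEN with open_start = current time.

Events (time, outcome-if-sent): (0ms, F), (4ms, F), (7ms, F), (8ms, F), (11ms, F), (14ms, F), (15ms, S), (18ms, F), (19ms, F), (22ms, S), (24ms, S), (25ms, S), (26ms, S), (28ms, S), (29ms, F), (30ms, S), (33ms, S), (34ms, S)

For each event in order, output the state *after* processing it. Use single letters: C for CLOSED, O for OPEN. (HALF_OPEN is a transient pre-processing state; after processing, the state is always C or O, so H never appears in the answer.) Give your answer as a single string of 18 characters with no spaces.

Answer: COOOOOOOOCCCCCCCCC

Derivation:
State after each event:
  event#1 t=0ms outcome=F: state=CLOSED
  event#2 t=4ms outcome=F: state=OPEN
  event#3 t=7ms outcome=F: state=OPEN
  event#4 t=8ms outcome=F: state=OPEN
  event#5 t=11ms outcome=F: state=OPEN
  event#6 t=14ms outcome=F: state=OPEN
  event#7 t=15ms outcome=S: state=OPEN
  event#8 t=18ms outcome=F: state=OPEN
  event#9 t=19ms outcome=F: state=OPEN
  event#10 t=22ms outcome=S: state=CLOSED
  event#11 t=24ms outcome=S: state=CLOSED
  event#12 t=25ms outcome=S: state=CLOSED
  event#13 t=26ms outcome=S: state=CLOSED
  event#14 t=28ms outcome=S: state=CLOSED
  event#15 t=29ms outcome=F: state=CLOSED
  event#16 t=30ms outcome=S: state=CLOSED
  event#17 t=33ms outcome=S: state=CLOSED
  event#18 t=34ms outcome=S: state=CLOSED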